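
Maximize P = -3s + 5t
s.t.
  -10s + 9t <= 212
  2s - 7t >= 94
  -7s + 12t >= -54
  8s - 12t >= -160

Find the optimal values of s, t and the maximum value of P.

Vertices and P = -3s + 5t:
  (-1165/26, -341/13) → P = 85/26
  (-1010/19, -2024/57) → P = -1030/57
  (-30, -22) → P = -20

At the optimal vertex, -10s + 9t = 212 and 2s - 7t = 94.
Solving simultaneously gives s = -1165/26, t = -341/13.

s = -1165/26, t = -341/13, maximum P = 85/26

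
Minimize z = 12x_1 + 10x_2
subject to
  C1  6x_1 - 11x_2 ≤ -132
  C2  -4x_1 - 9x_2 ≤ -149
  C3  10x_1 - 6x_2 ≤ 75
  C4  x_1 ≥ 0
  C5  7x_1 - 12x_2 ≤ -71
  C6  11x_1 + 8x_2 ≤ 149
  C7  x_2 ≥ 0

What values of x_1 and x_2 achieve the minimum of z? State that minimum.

x_1 = 0, x_2 = 149/9, minimum z = 1490/9

Vertices and z = 12x_1 + 10x_2:
  (0, 149/9) → z = 1490/9
  (149/67, 1043/67) → z = 12218/67
  (0, 149/8) → z = 745/4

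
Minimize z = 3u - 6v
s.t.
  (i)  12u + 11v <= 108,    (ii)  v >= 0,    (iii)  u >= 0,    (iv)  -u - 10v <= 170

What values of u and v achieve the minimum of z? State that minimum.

Vertices and z = 3u - 6v:
  (9, 0) → z = 27
  (0, 108/11) → z = -648/11
  (0, 0) → z = 0

u = 0, v = 108/11, minimum z = -648/11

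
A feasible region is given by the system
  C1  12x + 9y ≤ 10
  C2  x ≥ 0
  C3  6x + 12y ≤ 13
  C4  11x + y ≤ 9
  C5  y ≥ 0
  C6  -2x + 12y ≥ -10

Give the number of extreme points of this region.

The feasible vertices (each the meet of two boundaries and inside every other half-plane) are:
  (1/30, 16/15)
  (71/87, 2/87)
  (0, 13/12)
  (0, 0)
  (9/11, 0)

5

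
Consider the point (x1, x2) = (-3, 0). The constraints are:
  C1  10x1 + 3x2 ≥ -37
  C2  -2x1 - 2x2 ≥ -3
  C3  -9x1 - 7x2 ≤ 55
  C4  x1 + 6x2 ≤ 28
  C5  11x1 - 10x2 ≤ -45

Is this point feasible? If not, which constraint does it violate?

Constraint C5: 11x1 - 10x2 = -33, which is not ≤ -45. All other constraints are satisfied.

not feasible — violates C5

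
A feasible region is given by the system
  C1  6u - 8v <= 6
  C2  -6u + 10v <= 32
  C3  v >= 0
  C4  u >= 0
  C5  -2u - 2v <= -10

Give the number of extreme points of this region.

3

Intersecting each pair of boundary lines and keeping only the points that satisfy every inequality leaves:
  (79/3, 19)
  (23/7, 12/7)
  (9/8, 31/8)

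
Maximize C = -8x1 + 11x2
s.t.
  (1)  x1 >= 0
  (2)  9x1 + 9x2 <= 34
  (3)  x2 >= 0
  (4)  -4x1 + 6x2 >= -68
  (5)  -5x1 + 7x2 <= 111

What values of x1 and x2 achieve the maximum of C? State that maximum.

Corner points and C = -8x1 + 11x2:
  (0, 34/9) → C = 374/9
  (0, 0) → C = 0
  (34/9, 0) → C = -272/9

The optimum lies where x1 = 0 and 9x1 + 9x2 = 34.
Solving simultaneously gives x1 = 0, x2 = 34/9.

x1 = 0, x2 = 34/9, maximum C = 374/9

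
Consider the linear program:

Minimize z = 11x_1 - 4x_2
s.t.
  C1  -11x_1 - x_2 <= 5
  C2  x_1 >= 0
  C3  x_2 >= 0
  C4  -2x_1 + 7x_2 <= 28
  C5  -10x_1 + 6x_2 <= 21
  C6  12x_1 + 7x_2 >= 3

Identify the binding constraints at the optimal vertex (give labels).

Vertices and z = 11x_1 - 4x_2:
  (0, 7/2) → z = -14
  (0, 3/7) → z = -12/7
  (1/4, 0) → z = 11/4
  (21/58, 119/29) → z = -721/58
The feasible region is unbounded (it extends along (7, 2), (1, 0)), but z strictly increases along every unbounded feasible direction, so there is no improving ray and the minimum is attained at a vertex.

The minimum is at (0, 7/2). Substituting into each constraint, equality holds for C2 and C5; the remaining constraints have slack.

C2 and C5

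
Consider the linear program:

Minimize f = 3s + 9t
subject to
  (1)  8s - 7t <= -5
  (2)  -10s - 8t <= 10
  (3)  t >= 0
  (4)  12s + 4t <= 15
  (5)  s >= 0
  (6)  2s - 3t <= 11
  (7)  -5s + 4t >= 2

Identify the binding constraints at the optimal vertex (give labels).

Feasible corners and f = 3s + 9t:
  (85/116, 45/29) → f = 1875/116
  (0, 5/7) → f = 45/7
  (0, 15/4) → f = 135/4

The minimum is at (0, 5/7). Substituting into each constraint, equality holds for (1) and (5); the remaining constraints have slack.

(1) and (5)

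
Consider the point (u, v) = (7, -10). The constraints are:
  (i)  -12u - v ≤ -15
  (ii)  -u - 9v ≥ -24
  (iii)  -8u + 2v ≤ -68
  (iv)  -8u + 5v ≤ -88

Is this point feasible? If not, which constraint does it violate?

(i): -74 ≤ -15 ✓
(ii): 83 ≥ -24 ✓
(iii): -76 ≤ -68 ✓
(iv): -106 ≤ -88 ✓

feasible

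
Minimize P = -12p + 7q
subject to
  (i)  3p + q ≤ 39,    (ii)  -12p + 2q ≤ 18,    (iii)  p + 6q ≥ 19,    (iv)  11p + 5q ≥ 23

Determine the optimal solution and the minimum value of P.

Extreme points and P = -12p + 7q:
  (10/3, 29) → P = 163
  (215/17, 18/17) → P = -2454/17
  (-22/41, 237/41) → P = 1923/41
  (43/61, 186/61) → P = 786/61

p = 215/17, q = 18/17, minimum P = -2454/17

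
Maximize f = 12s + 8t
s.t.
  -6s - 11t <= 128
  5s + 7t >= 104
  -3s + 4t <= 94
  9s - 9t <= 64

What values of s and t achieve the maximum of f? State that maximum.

The optimum lies where -3s + 4t = 94 and 9s - 9t = 64.
Solving simultaneously gives s = 1102/9, t = 346/3.

s = 1102/9, t = 346/3, maximum f = 2392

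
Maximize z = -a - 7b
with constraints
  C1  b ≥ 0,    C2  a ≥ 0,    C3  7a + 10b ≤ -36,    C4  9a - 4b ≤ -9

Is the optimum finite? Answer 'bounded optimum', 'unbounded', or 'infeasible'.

infeasible

The boundaries b = 0 and 7a + 10b = -36 meet at (-36/7, 0), but that point violates a ≥ 0. Every candidate vertex is excluded by some other constraint, so the feasible region is empty.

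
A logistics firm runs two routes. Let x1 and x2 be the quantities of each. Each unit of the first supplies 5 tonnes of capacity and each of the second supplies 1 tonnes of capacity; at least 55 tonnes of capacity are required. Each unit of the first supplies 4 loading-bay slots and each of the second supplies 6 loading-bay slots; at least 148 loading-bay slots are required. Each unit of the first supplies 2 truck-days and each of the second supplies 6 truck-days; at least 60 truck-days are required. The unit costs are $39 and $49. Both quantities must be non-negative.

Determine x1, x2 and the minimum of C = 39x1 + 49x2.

x1 = 7, x2 = 20, minimum C = 1253

Vertices and C = 39x1 + 49x2:
  (0, 55) → C = 2695
  (37, 0) → C = 1443
  (7, 20) → C = 1253
The feasible region is unbounded (it extends along (0, 1), (1, 0)), but C strictly increases along every unbounded feasible direction, so there is no improving ray and the minimum is attained at a vertex.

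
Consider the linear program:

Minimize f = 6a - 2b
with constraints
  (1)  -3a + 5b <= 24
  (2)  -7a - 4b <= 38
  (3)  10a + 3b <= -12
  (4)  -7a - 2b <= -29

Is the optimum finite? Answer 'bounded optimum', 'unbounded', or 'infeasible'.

The boundaries -3a + 5b = 24 and -7a - 4b = 38 meet at (-286/47, 54/47), but that point violates -7a - 2b ≤ -29. Every candidate vertex is excluded by some other constraint, so the feasible region is empty.

infeasible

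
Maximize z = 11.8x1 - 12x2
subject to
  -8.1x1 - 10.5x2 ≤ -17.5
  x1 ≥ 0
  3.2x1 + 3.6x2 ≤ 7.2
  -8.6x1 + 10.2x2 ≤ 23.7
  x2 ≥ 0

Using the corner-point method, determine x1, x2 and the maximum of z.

x1 = 2.25, x2 = 0, maximum z = 26.55

Vertices and z = 11.8x1 - 12x2:
  (0, 5/3) → z = -20
  (175/81, 0) → z = 2065/81
  (0, 2) → z = -24
  (9/4, 0) → z = 531/20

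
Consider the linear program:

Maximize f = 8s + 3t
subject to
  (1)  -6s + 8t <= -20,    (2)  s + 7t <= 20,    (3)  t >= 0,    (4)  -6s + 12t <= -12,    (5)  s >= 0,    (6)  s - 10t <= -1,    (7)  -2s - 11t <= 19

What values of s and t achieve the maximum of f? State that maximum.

Extreme points and f = 8s + 3t:
  (6, 2) → f = 54
  (4, 1/2) → f = 67/2
  (193/17, 21/17) → f = 1607/17

The binding constraints are s + 7t = 20 and s - 10t = -1.
Solving simultaneously gives s = 193/17, t = 21/17.

s = 193/17, t = 21/17, maximum f = 1607/17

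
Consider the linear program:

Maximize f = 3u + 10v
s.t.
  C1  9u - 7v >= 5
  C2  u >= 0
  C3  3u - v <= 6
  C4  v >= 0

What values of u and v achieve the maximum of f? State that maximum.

u = 37/12, v = 13/4, maximum f = 167/4

Extreme points and f = 3u + 10v:
  (37/12, 13/4) → f = 167/4
  (5/9, 0) → f = 5/3
  (2, 0) → f = 6

The binding constraints are 9u - 7v = 5 and 3u - v = 6.
Solving simultaneously gives u = 37/12, v = 13/4.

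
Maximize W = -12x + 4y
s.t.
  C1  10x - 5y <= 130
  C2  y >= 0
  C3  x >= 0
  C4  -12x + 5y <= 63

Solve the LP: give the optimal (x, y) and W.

Feasible corners and W = -12x + 4y:
  (13, 0) → W = -156
  (0, 0) → W = 0
  (0, 63/5) → W = 252/5
The feasible region is unbounded (it extends along (1, 2), (5, 12)), but W strictly decreases along every unbounded feasible direction, so there is no improving ray and the maximum is attained at a vertex.

x = 0, y = 63/5, maximum W = 252/5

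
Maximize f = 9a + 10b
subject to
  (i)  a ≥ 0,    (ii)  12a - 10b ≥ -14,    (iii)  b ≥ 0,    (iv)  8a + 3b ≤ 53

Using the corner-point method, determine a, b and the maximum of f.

a = 122/29, b = 187/29, maximum f = 2968/29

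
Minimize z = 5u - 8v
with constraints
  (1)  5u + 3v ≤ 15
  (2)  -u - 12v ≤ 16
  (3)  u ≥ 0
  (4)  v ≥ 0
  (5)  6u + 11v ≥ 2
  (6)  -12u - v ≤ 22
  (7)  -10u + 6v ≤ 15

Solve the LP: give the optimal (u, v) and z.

u = 3/4, v = 15/4, minimum z = -105/4

Extreme points and z = 5u - 8v:
  (3, 0) → z = 15
  (3/4, 15/4) → z = -105/4
  (0, 2/11) → z = -16/11
  (0, 5/2) → z = -20
  (1/3, 0) → z = 5/3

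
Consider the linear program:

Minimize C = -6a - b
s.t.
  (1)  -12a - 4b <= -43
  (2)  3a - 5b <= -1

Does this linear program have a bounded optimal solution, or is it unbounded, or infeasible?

unbounded

From the feasible point (211/72, 47/24), moving in the direction (5, 3) keeps every constraint satisfied while C decreases without bound.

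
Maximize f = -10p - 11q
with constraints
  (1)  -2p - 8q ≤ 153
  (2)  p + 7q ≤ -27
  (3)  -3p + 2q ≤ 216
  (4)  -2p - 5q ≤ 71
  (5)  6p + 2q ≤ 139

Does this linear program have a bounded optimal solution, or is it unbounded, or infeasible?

Feasible corners and f = -10p - 11q:
  (-362/9, 17/9) → f = 3433/9
  (1027/40, -301/40) → f = -6959/40
  (837/26, -352/13) → f = -313/13
The feasible region has finitely many vertices and no improving ray; the maximum is 3433/9 at (-362/9, 17/9).

bounded optimum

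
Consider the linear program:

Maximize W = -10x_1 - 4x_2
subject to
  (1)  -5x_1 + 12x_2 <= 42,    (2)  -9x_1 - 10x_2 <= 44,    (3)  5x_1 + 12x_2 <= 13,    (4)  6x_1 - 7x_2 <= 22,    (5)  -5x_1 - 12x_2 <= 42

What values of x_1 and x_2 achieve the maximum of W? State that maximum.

x_1 = -6, x_2 = 1, maximum W = 56

Extreme points and W = -10x_1 - 4x_2:
  (-6, 1) → W = 56
  (-29/10, 55/24) → W = 119/6
  (-54/29, -79/29) → W = 856/29
  (355/107, -32/107) → W = -3422/107
  (-30/107, -362/107) → W = 1748/107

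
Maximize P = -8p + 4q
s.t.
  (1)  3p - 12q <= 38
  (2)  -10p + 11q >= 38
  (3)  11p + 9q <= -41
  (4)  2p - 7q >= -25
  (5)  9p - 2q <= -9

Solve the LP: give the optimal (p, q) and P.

Feasible corners and P = -8p + 4q:
  (-874/87, -494/87) → P = 1672/29
  (-566/3, -151/3) → P = 1308
  (-793/211, 8/211) → P = 6376/211
  (-512/95, 193/95) → P = 4868/95

The optimum lies where 3p - 12q = 38 and 2p - 7q = -25.
Solving simultaneously gives p = -566/3, q = -151/3.

p = -566/3, q = -151/3, maximum P = 1308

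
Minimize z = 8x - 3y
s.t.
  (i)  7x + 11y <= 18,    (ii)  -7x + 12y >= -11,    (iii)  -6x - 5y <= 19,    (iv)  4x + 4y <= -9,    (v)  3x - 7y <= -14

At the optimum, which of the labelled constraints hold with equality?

Extreme points and z = 8x - 3y:
  (-31/4, 11/2) → z = -157/2
  (-203/57, 9/19) → z = -1705/57
  (-119/40, 29/40) → z = -1039/40

The minimum is at (-31/4, 11/2). Substituting into each constraint, equality holds for (iii) and (iv); the remaining constraints have slack.

(iii) and (iv)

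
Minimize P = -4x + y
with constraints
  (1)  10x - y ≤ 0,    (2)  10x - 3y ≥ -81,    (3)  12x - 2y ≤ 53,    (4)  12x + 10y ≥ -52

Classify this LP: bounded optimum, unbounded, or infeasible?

Vertices and P = -4x + y:
  (81/20, 81/2) → P = 243/10
  (-13/28, -65/14) → P = -39/14
  (-483/68, 113/34) → P = 1079/34
The feasible region has finitely many vertices and no improving ray; the minimum is -39/14 at (-13/28, -65/14).

bounded optimum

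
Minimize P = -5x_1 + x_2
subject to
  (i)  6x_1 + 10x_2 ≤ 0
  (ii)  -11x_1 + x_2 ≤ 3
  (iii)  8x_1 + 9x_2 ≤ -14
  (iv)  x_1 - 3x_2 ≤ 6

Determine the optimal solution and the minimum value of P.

Corner points and P = -5x_1 + x_2:
  (-41/107, -130/107) → P = 75/107
  (-15/32, -69/32) → P = 3/16
  (4/11, -62/33) → P = -122/33

The binding constraints are 8x_1 + 9x_2 = -14 and x_1 - 3x_2 = 6.
Solving simultaneously gives x_1 = 4/11, x_2 = -62/33.

x_1 = 4/11, x_2 = -62/33, minimum P = -122/33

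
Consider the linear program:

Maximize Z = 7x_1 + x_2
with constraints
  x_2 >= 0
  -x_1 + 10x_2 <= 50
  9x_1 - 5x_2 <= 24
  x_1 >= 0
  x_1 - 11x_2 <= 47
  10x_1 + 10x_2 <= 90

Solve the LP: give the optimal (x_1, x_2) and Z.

x_1 = 69/14, x_2 = 57/14, maximum Z = 270/7

The binding constraints are 9x_1 - 5x_2 = 24 and 10x_1 + 10x_2 = 90.
Solving simultaneously gives x_1 = 69/14, x_2 = 57/14.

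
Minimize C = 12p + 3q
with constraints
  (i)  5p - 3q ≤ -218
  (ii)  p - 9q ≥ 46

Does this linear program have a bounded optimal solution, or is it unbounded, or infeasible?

unbounded

From the feasible point (-50, -32/3), moving in the direction (-9, -1) keeps every constraint satisfied while C decreases without bound.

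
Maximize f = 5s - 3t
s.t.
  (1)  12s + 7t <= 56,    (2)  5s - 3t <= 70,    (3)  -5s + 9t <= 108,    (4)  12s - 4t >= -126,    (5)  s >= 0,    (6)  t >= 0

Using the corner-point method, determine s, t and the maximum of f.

s = 14/3, t = 0, maximum f = 70/3

Corner points and f = 5s - 3t:
  (0, 8) → f = -24
  (14/3, 0) → f = 70/3
  (0, 0) → f = 0

The optimum lies where 12s + 7t = 56 and t = 0.
Solving simultaneously gives s = 14/3, t = 0.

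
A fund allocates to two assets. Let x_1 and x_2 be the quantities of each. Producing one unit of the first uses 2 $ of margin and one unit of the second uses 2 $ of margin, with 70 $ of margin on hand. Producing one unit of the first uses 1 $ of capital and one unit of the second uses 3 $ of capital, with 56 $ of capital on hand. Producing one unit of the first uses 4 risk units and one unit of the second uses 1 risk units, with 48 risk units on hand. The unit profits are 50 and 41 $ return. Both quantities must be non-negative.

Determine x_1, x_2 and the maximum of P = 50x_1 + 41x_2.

x_1 = 8, x_2 = 16, maximum P = 1056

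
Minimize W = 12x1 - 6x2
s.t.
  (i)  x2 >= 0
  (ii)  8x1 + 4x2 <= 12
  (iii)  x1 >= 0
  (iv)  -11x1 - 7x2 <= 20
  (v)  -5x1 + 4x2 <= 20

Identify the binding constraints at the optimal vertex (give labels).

Extreme points and W = 12x1 - 6x2:
  (3/2, 0) → W = 18
  (0, 0) → W = 0
  (0, 3) → W = -18

The minimum is at (0, 3). Substituting into each constraint, equality holds for (ii) and (iii); the remaining constraints have slack.

(ii) and (iii)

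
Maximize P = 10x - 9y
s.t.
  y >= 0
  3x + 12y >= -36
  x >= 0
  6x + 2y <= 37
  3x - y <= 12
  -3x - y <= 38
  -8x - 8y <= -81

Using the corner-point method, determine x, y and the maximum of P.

Extreme points and P = 10x - 9y:
  (0, 37/2) → P = -333/2
  (0, 81/8) → P = -729/8
  (67/16, 95/16) → P = -185/16

At the optimal vertex, 6x + 2y = 37 and -8x - 8y = -81.
Solving simultaneously gives x = 67/16, y = 95/16.

x = 67/16, y = 95/16, maximum P = -185/16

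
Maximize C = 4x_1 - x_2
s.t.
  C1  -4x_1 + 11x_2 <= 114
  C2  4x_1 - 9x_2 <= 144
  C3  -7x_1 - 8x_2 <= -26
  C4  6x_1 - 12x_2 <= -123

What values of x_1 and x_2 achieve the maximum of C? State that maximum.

x_1 = 5/6, x_2 = 32/3, maximum C = -22/3

Vertices and C = 4x_1 - x_2:
  (-626/109, 902/109) → C = -3406/109
  (5/6, 32/3) → C = -22/3
  (-56/11, 339/44) → C = -1235/44

At the optimal vertex, -4x_1 + 11x_2 = 114 and 6x_1 - 12x_2 = -123.
Solving simultaneously gives x_1 = 5/6, x_2 = 32/3.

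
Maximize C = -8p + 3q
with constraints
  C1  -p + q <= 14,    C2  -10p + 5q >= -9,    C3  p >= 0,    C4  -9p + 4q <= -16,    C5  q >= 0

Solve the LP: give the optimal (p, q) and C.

At the optimal vertex, -10p + 5q = -9 and -9p + 4q = -16.
Solving simultaneously gives p = 44/5, q = 79/5.

p = 44/5, q = 79/5, maximum C = -23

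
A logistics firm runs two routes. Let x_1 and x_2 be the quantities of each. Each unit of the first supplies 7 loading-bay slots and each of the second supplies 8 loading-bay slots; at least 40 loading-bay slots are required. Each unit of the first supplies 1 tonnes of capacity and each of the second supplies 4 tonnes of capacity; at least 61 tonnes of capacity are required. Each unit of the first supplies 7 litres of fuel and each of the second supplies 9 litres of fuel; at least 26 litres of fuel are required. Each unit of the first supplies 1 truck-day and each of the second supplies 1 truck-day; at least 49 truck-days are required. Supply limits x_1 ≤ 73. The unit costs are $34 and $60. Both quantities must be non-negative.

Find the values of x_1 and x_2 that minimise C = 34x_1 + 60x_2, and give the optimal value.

Extreme points and C = 34x_1 + 60x_2:
  (0, 49) → C = 2940
  (61, 0) → C = 2074
  (73, 0) → C = 2482
  (45, 4) → C = 1770
The feasible region is unbounded (it extends along (0, 1)), but C strictly increases along every unbounded feasible direction, so there is no improving ray and the minimum is attained at a vertex.

The optimum lies where x_1 + 4x_2 = 61 and x_1 + x_2 = 49.
Solving simultaneously gives x_1 = 45, x_2 = 4.

x_1 = 45, x_2 = 4, minimum C = 1770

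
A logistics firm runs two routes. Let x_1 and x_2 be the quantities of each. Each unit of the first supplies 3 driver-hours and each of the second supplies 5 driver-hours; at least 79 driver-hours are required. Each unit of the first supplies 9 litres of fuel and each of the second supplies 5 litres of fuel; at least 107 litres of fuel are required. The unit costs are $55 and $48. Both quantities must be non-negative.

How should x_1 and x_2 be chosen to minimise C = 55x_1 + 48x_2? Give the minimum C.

x_1 = 14/3, x_2 = 13, minimum C = 2642/3

Corner points and C = 55x_1 + 48x_2:
  (0, 107/5) → C = 5136/5
  (79/3, 0) → C = 4345/3
  (14/3, 13) → C = 2642/3
The feasible region is unbounded (it extends along (0, 1), (1, 0)), but C strictly increases along every unbounded feasible direction, so there is no improving ray and the minimum is attained at a vertex.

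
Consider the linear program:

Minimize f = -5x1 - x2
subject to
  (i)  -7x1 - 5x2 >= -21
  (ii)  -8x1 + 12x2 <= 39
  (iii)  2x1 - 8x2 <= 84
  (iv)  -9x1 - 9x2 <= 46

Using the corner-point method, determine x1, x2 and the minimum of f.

x1 = 98/11, x2 = -91/11, minimum f = -399/11

Corner points and f = -5x1 - x2:
  (57/124, 441/124) → f = -363/62
  (98/11, -91/11) → f = -399/11
  (-301/60, -17/180) → f = 1133/45
  (194/45, -424/45) → f = -182/15

At the optimal vertex, -7x1 - 5x2 = -21 and 2x1 - 8x2 = 84.
Solving simultaneously gives x1 = 98/11, x2 = -91/11.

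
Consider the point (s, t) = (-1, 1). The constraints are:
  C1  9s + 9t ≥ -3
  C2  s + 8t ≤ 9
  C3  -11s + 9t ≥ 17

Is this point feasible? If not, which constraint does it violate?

feasible

C1: 0 ≥ -3 ✓
C2: 7 ≤ 9 ✓
C3: 20 ≥ 17 ✓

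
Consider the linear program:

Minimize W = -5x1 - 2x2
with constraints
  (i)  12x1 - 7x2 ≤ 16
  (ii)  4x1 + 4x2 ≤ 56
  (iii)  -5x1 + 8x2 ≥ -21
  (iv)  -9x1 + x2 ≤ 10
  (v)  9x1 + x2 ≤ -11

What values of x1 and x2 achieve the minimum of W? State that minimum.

x1 = -7/6, x2 = -1/2, minimum W = 41/6

The binding constraints are -9x1 + x2 = 10 and 9x1 + x2 = -11.
Solving simultaneously gives x1 = -7/6, x2 = -1/2.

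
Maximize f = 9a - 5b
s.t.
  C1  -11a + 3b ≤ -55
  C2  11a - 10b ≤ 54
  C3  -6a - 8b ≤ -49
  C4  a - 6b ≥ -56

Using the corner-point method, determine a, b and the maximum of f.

a = 221/14, b = 335/28, maximum f = 329/4

Extreme points and f = 9a - 5b:
  (587/106, 209/106) → f = 2119/53
  (166/21, 671/63) → f = 161/9
  (461/74, 215/148) → f = 7223/148
  (221/14, 335/28) → f = 329/4

The optimum lies where 11a - 10b = 54 and a - 6b = -56.
Solving simultaneously gives a = 221/14, b = 335/28.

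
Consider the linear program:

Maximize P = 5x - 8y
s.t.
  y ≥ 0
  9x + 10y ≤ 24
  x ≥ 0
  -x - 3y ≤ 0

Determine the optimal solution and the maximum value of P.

x = 8/3, y = 0, maximum P = 40/3

Extreme points and P = 5x - 8y:
  (8/3, 0) → P = 40/3
  (0, 0) → P = 0
  (0, 12/5) → P = -96/5

The binding constraints are y = 0 and 9x + 10y = 24.
Solving simultaneously gives x = 8/3, y = 0.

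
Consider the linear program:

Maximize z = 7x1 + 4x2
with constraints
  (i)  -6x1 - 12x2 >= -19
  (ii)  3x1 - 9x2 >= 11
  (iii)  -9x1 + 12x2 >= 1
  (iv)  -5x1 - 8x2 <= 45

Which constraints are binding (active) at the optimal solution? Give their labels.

(ii) and (iii)

Extreme points and z = 7x1 + 4x2:
  (-47/15, -34/15) → z = -31
  (-317/69, -190/69) → z = -993/23
  (-137/33, -100/33) → z = -453/11

The maximum is at (-47/15, -34/15). Substituting into each constraint, equality holds for (ii) and (iii); the remaining constraints have slack.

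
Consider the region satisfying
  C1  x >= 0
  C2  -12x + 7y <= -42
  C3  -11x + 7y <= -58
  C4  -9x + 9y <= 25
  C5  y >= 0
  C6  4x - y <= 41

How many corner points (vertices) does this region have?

3

The feasible vertices (each the meet of two boundaries and inside every other half-plane) are:
  (58/11, 0)
  (229/17, 219/17)
  (41/4, 0)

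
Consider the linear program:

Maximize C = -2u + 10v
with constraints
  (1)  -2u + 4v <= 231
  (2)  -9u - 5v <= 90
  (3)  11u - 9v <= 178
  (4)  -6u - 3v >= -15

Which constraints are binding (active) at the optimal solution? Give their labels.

Vertices and C = -2u + 10v:
  (-1515/46, 1899/46) → C = 11010/23
  (-211/10, 236/5) → C = 2571/5
  (10/17, -324/17) → C = -3260/17
  (223/29, -301/29) → C = -3456/29

The maximum is at (-211/10, 236/5). Substituting into each constraint, equality holds for (1) and (4); the remaining constraints have slack.

(1) and (4)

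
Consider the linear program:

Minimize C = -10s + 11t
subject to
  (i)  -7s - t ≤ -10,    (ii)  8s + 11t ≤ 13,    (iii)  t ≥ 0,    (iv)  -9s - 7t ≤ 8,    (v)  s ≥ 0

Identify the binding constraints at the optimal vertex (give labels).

Extreme points and C = -10s + 11t:
  (97/69, 11/69) → C = -283/23
  (10/7, 0) → C = -100/7
  (13/8, 0) → C = -65/4

The minimum is at (13/8, 0). Substituting into each constraint, equality holds for (ii) and (iii); the remaining constraints have slack.

(ii) and (iii)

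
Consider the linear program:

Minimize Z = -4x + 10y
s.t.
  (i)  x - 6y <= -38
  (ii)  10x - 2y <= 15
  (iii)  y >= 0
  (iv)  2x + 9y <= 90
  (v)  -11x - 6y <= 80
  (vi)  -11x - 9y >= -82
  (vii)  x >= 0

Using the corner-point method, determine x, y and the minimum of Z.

Corner points and Z = -4x + 10y:
  (2, 20/3) → Z = 176/3
  (0, 19/3) → Z = 190/3
  (0, 82/9) → Z = 820/9

At the optimal vertex, x - 6y = -38 and -11x - 9y = -82.
Solving simultaneously gives x = 2, y = 20/3.

x = 2, y = 20/3, minimum Z = 176/3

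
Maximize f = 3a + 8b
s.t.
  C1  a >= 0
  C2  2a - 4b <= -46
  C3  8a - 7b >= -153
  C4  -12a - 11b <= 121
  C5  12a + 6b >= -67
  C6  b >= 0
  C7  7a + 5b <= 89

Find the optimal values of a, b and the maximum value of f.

a = 0, b = 89/5, maximum f = 712/5

At the optimal vertex, a = 0 and 7a + 5b = 89.
Solving simultaneously gives a = 0, b = 89/5.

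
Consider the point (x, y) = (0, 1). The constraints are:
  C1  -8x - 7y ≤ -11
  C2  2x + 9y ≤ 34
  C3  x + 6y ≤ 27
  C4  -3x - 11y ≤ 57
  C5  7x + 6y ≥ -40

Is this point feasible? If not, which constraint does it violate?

not feasible — violates C1

Constraint C1: -8x - 7y = -7, which is not ≤ -11. All other constraints are satisfied.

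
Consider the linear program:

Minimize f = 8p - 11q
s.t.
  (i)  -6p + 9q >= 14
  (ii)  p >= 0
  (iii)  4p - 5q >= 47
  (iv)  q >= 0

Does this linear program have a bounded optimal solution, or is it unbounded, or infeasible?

unbounded

From the feasible point (493/6, 169/3), moving in the direction (5, 4) keeps every constraint satisfied while f decreases without bound.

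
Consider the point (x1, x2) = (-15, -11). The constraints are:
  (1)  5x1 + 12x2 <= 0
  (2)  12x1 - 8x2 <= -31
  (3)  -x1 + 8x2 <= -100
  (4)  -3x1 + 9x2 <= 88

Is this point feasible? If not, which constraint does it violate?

Constraint (3): -x1 + 8x2 = -73, which is not ≤ -100. All other constraints are satisfied.

not feasible — violates (3)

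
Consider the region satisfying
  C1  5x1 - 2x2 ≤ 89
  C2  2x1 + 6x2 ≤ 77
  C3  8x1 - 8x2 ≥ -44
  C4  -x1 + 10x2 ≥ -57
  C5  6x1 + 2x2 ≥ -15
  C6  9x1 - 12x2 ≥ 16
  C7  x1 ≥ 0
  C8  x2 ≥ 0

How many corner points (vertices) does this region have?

Pairwise boundary intersections that survive every other constraint:
  (344/17, 207/34)
  (89/5, 0)
  (170/13, 661/78)
  (16/9, 0)

4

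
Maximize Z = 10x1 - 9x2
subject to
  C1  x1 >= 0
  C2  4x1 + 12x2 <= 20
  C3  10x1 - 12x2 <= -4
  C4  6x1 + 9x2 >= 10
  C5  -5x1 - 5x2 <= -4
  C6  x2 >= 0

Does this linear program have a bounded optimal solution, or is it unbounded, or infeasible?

bounded optimum

Vertices and Z = 10x1 - 9x2:
  (0, 5/3) → Z = -15
  (0, 10/9) → Z = -10
  (8/7, 9/7) → Z = -1/7
  (14/27, 62/81) → Z = -46/27
The feasible region has finitely many vertices and no improving ray; the maximum is -1/7 at (8/7, 9/7).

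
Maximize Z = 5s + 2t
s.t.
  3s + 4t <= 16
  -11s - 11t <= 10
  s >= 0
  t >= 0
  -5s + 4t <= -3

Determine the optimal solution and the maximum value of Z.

Corner points and Z = 5s + 2t:
  (16/3, 0) → Z = 80/3
  (19/8, 71/32) → Z = 261/16
  (3/5, 0) → Z = 3

At the optimal vertex, 3s + 4t = 16 and t = 0.
Solving simultaneously gives s = 16/3, t = 0.

s = 16/3, t = 0, maximum Z = 80/3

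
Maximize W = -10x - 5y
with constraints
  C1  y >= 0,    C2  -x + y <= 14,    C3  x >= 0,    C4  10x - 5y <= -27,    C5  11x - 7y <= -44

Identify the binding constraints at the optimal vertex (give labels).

Feasible corners and W = -10x - 5y:
  (0, 14) → W = -70
  (43/5, 113/5) → W = -199
  (0, 44/7) → W = -220/7
  (31/15, 143/15) → W = -205/3

The maximum is at (0, 44/7). Substituting into each constraint, equality holds for C3 and C5; the remaining constraints have slack.

C3 and C5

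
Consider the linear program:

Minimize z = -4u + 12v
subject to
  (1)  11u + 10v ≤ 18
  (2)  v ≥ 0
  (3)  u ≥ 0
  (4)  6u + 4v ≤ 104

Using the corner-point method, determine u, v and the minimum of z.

Extreme points and z = -4u + 12v:
  (18/11, 0) → z = -72/11
  (0, 9/5) → z = 108/5
  (0, 0) → z = 0

The binding constraints are 11u + 10v = 18 and v = 0.
Solving simultaneously gives u = 18/11, v = 0.

u = 18/11, v = 0, minimum z = -72/11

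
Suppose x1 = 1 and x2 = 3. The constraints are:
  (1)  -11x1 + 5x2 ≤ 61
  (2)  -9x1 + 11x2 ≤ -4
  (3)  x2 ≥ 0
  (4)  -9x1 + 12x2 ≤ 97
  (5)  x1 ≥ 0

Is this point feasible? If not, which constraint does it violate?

Constraint (2): -9x1 + 11x2 = 24, which is not ≤ -4. All other constraints are satisfied.

not feasible — violates (2)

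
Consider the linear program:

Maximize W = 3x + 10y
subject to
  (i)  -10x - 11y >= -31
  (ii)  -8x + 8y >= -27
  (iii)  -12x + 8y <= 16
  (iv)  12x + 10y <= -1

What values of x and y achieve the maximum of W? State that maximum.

x = -7/9, y = 5/6, maximum W = 6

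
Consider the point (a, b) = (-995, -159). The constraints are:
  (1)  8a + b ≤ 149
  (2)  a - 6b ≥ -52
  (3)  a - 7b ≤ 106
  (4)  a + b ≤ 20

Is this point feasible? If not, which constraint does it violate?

Constraint (3): a - 7b = 118, which is not ≤ 106. All other constraints are satisfied.

not feasible — violates (3)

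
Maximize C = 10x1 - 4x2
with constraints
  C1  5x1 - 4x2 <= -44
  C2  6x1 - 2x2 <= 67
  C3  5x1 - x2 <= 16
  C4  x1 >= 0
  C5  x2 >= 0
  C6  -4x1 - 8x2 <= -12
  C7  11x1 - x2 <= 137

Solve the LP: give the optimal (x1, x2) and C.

Feasible corners and C = 10x1 - 4x2:
  (36/5, 20) → C = -8
  (0, 11) → C = -44
  (121/6, 509/6) → C = -413/3
The feasible region is unbounded (it extends along (0, 1), (1, 11)), but C strictly decreases along every unbounded feasible direction, so there is no improving ray and the maximum is attained at a vertex.

At the optimal vertex, 5x1 - 4x2 = -44 and 5x1 - x2 = 16.
Solving simultaneously gives x1 = 36/5, x2 = 20.

x1 = 36/5, x2 = 20, maximum C = -8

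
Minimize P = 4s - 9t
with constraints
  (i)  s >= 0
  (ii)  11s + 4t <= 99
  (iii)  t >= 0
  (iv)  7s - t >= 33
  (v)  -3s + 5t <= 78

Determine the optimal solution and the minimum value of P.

Feasible corners and P = 4s - 9t:
  (9, 0) → P = 36
  (77/13, 110/13) → P = -682/13
  (33/7, 0) → P = 132/7

s = 77/13, t = 110/13, minimum P = -682/13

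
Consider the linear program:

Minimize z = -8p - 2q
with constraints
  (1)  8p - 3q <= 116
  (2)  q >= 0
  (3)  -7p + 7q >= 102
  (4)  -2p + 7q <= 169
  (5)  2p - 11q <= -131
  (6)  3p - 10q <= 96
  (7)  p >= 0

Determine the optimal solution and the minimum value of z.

p = 67/5, q = 979/35, minimum z = -1142/7

Extreme points and z = -8p - 2q:
  (67/5, 979/35) → z = -1142/7
  (0, 102/7) → z = -204/7
  (0, 169/7) → z = -338/7

The binding constraints are -7p + 7q = 102 and -2p + 7q = 169.
Solving simultaneously gives p = 67/5, q = 979/35.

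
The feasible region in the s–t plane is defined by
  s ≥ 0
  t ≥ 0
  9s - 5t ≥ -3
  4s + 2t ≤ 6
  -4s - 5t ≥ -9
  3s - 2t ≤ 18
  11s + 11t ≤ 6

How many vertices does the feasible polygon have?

3

Pairwise boundary intersections that survive every other constraint:
  (0, 0)
  (0, 6/11)
  (6/11, 0)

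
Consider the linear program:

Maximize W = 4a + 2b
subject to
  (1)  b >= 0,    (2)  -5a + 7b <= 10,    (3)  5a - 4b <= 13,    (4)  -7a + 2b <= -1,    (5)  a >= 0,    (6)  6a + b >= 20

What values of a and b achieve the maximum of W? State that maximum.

Feasible corners and W = 4a + 2b:
  (131/15, 23/3) → W = 754/15
  (130/47, 160/47) → W = 840/47
  (93/29, 22/29) → W = 416/29

The binding constraints are -5a + 7b = 10 and 5a - 4b = 13.
Solving simultaneously gives a = 131/15, b = 23/3.

a = 131/15, b = 23/3, maximum W = 754/15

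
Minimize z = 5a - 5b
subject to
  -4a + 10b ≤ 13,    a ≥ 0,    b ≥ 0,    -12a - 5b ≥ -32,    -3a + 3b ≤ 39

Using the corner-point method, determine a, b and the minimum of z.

Extreme points and z = 5a - 5b:
  (0, 13/10) → z = -13/2
  (51/28, 71/35) → z = -29/28
  (0, 0) → z = 0
  (8/3, 0) → z = 40/3

a = 0, b = 13/10, minimum z = -13/2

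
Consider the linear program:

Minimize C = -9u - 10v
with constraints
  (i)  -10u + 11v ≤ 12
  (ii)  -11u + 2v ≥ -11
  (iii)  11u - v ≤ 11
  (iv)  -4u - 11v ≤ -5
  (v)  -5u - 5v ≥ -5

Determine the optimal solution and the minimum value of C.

u = -1/21, v = 22/21, minimum C = -211/21

Vertices and C = -9u - 10v:
  (-1/2, 7/11) → C = -41/22
  (-1/21, 22/21) → C = -211/21
  (6/7, 1/7) → C = -64/7

The binding constraints are -10u + 11v = 12 and -5u - 5v = -5.
Solving simultaneously gives u = -1/21, v = 22/21.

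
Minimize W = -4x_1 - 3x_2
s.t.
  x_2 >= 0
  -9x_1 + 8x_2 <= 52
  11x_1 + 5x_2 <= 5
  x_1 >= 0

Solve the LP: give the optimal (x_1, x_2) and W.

Vertices and W = -4x_1 - 3x_2:
  (5/11, 0) → W = -20/11
  (0, 0) → W = 0
  (0, 1) → W = -3

At the optimal vertex, 11x_1 + 5x_2 = 5 and x_1 = 0.
Solving simultaneously gives x_1 = 0, x_2 = 1.

x_1 = 0, x_2 = 1, minimum W = -3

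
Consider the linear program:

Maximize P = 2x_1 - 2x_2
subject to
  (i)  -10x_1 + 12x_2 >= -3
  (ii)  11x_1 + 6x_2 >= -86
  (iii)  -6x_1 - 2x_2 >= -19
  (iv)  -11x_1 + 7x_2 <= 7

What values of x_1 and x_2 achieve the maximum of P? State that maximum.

Feasible corners and P = 2x_1 - 2x_2:
  (117/46, 43/23) → P = 31/23
  (-105/62, -103/62) → P = -2/31
  (119/64, 251/64) → P = -33/8

At the optimal vertex, -10x_1 + 12x_2 = -3 and -6x_1 - 2x_2 = -19.
Solving simultaneously gives x_1 = 117/46, x_2 = 43/23.

x_1 = 117/46, x_2 = 43/23, maximum P = 31/23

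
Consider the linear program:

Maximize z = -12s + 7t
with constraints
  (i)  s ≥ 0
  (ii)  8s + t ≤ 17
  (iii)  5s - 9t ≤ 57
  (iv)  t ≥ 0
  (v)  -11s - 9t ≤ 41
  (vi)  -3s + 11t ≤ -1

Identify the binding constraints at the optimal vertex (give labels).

(iv) and (vi)

Corner points and z = -12s + 7t:
  (17/8, 0) → z = -51/2
  (188/91, 43/91) → z = -1955/91
  (1/3, 0) → z = -4

The maximum is at (1/3, 0). Substituting into each constraint, equality holds for (iv) and (vi); the remaining constraints have slack.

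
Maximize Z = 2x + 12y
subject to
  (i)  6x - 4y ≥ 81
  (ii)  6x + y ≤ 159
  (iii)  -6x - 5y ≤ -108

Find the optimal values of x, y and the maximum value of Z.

Corner points and Z = 2x + 12y:
  (239/10, 78/5) → Z = 235
  (31/2, 3) → Z = 67
  (229/8, -51/4) → Z = -383/4

x = 239/10, y = 78/5, maximum Z = 235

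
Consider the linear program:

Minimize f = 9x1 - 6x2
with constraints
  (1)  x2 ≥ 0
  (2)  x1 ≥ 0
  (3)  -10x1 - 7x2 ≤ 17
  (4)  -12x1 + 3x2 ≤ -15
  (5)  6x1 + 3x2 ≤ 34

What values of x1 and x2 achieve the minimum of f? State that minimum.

At the optimal vertex, -12x1 + 3x2 = -15 and 6x1 + 3x2 = 34.
Solving simultaneously gives x1 = 49/18, x2 = 53/9.

x1 = 49/18, x2 = 53/9, minimum f = -65/6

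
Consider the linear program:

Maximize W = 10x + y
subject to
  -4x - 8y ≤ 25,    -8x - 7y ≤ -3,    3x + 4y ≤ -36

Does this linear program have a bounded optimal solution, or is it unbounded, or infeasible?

infeasible

The boundaries -4x - 8y = 25 and -8x - 7y = -3 meet at (199/36, -53/9), but that point violates 3x + 4y ≤ -36. Every candidate vertex is excluded by some other constraint, so the feasible region is empty.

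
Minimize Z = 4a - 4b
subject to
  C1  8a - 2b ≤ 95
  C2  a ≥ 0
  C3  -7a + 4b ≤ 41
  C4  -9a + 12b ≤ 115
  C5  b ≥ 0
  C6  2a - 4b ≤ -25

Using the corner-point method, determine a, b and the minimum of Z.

Vertices and Z = 4a - 4b:
  (685/39, 1775/78) → Z = -270/13
  (215/14, 195/14) → Z = 40/7
  (0, 115/12) → Z = -115/3
  (0, 25/4) → Z = -25

The binding constraints are a = 0 and -9a + 12b = 115.
Solving simultaneously gives a = 0, b = 115/12.

a = 0, b = 115/12, minimum Z = -115/3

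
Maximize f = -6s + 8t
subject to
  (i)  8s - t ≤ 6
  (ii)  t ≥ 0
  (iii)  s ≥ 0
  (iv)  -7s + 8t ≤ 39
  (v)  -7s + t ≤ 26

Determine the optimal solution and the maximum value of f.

s = 29/19, t = 118/19, maximum f = 770/19

Vertices and f = -6s + 8t:
  (3/4, 0) → f = -9/2
  (29/19, 118/19) → f = 770/19
  (0, 0) → f = 0
  (0, 39/8) → f = 39

At the optimal vertex, 8s - t = 6 and -7s + 8t = 39.
Solving simultaneously gives s = 29/19, t = 118/19.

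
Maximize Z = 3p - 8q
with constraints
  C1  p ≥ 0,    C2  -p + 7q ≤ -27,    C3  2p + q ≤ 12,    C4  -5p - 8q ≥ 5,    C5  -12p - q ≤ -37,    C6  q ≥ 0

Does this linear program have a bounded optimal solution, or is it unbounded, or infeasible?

The boundaries -p + 7q = -27 and -5p - 8q = 5 meet at (181/43, -140/43), but that point violates q ≥ 0. Every candidate vertex is excluded by some other constraint, so the feasible region is empty.

infeasible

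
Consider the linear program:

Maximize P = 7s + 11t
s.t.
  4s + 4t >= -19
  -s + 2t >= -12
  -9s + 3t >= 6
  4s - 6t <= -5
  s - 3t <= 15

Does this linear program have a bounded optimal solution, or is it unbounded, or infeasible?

unbounded

From the feasible point (-67/20, -7/5), moving in the direction (-4, 4) keeps every constraint satisfied while P increases without bound.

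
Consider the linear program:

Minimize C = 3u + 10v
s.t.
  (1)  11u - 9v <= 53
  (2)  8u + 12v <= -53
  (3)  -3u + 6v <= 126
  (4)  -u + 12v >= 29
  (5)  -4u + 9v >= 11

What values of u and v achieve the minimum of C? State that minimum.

Corner points and C = 3u + 10v:
  (-305/14, 283/28) → C = 250/7
  (-82/9, 179/108) → C = -581/54
  (-223/5, -13/10) → C = -734/5

At the optimal vertex, -3u + 6v = 126 and -u + 12v = 29.
Solving simultaneously gives u = -223/5, v = -13/10.

u = -223/5, v = -13/10, minimum C = -734/5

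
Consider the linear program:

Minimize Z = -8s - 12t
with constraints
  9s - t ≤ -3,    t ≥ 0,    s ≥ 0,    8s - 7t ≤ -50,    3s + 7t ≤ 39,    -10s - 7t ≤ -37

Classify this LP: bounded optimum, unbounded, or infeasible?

infeasible

The boundaries 9s - t = -3 and 8s - 7t = -50 meet at (29/55, 426/55), but that point violates 3s + 7t ≤ 39. Every candidate vertex is excluded by some other constraint, so the feasible region is empty.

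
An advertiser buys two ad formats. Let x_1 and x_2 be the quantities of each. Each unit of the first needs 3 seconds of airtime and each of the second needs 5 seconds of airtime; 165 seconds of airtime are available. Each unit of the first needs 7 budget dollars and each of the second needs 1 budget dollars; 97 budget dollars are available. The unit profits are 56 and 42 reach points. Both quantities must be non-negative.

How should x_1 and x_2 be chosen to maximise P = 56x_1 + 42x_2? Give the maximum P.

Extreme points and P = 56x_1 + 42x_2:
  (0, 0) → P = 0
  (0, 33) → P = 1386
  (97/7, 0) → P = 776
  (10, 27) → P = 1694

The optimum lies where 3x_1 + 5x_2 = 165 and 7x_1 + x_2 = 97.
Solving simultaneously gives x_1 = 10, x_2 = 27.

x_1 = 10, x_2 = 27, maximum P = 1694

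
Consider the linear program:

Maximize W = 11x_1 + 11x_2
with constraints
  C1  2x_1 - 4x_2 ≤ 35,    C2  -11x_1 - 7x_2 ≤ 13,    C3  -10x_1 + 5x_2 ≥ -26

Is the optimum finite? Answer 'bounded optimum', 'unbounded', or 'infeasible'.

unbounded

From the feasible point (117/125, -416/125), moving in the direction (-7, 11) keeps every constraint satisfied while W increases without bound.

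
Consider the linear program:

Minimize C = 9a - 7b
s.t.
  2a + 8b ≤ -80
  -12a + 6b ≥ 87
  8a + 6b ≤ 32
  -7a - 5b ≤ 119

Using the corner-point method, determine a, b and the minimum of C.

a = -12, b = -7, minimum C = -59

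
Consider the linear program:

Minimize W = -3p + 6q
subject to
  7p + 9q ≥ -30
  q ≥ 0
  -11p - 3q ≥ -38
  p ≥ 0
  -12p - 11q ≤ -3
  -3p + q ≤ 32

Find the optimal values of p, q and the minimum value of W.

Extreme points and W = -3p + 6q:
  (38/11, 0) → W = -114/11
  (1/4, 0) → W = -3/4
  (0, 38/3) → W = 76
  (0, 3/11) → W = 18/11

The binding constraints are q = 0 and -11p - 3q = -38.
Solving simultaneously gives p = 38/11, q = 0.

p = 38/11, q = 0, minimum W = -114/11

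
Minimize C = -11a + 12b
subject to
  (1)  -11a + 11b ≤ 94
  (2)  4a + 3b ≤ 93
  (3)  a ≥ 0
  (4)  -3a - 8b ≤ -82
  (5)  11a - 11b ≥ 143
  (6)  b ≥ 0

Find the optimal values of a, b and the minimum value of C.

a = 498/23, b = 49/23, minimum C = -4890/23

Feasible corners and C = -11a + 12b:
  (498/23, 49/23) → C = -4890/23
  (132/7, 41/7) → C = -960/7
  (186/11, 43/11) → C = -1530/11

At the optimal vertex, 4a + 3b = 93 and -3a - 8b = -82.
Solving simultaneously gives a = 498/23, b = 49/23.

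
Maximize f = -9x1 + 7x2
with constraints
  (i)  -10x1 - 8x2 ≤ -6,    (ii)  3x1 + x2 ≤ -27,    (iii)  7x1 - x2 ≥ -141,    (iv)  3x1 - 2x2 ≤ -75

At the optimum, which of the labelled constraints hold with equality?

(ii) and (iii)

Extreme points and f = -9x1 + 7x2:
  (-111/7, 144/7) → f = 2007/7
  (-17, 22) → f = 307
  (-84/5, 117/5) → f = 315

The maximum is at (-84/5, 117/5). Substituting into each constraint, equality holds for (ii) and (iii); the remaining constraints have slack.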